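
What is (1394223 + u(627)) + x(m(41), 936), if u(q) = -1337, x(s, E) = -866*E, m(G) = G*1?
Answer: 582310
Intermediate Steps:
m(G) = G
(1394223 + u(627)) + x(m(41), 936) = (1394223 - 1337) - 866*936 = 1392886 - 810576 = 582310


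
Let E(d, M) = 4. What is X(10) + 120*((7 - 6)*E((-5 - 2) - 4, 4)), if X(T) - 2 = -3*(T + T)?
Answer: 422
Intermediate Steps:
X(T) = 2 - 6*T (X(T) = 2 - 3*(T + T) = 2 - 6*T)
X(10) + 120*((7 - 6)*E((-5 - 2) - 4, 4)) = (2 - 6*10) + 120*((7 - 6)*4) = (2 - 60) + 120*(1*4) = -58 + 120*4 = -58 + 480 = 422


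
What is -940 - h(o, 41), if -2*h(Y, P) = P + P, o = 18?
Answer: -899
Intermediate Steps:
h(Y, P) = -P (h(Y, P) = -(P + P)/2 = -P)
-940 - h(o, 41) = -940 - (-1)*41 = -940 - 1*(-41) = -940 + 41 = -899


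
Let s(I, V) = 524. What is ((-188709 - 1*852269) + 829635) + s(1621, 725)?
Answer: -210819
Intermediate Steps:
((-188709 - 1*852269) + 829635) + s(1621, 725) = ((-188709 - 1*852269) + 829635) + 524 = ((-188709 - 852269) + 829635) + 524 = (-1040978 + 829635) + 524 = -211343 + 524 = -210819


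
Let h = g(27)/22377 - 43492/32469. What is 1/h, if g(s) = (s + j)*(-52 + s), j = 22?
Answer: -80728757/112555001 ≈ -0.71724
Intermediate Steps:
g(s) = (-52 + s)*(22 + s) (g(s) = (s + 22)*(-52 + s) = (22 + s)*(-52 + s) = (-52 + s)*(22 + s))
h = -112555001/80728757 (h = (-1144 + 27**2 - 30*27)/22377 - 43492/32469 = (-1144 + 729 - 810)*(1/22377) - 43492*1/32469 = -1225*1/22377 - 43492/32469 = -1225/22377 - 43492/32469 = -112555001/80728757 ≈ -1.3942)
1/h = 1/(-112555001/80728757) = -80728757/112555001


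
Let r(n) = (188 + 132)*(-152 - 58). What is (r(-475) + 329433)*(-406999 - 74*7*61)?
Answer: -115014607101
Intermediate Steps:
r(n) = -67200 (r(n) = 320*(-210) = -67200)
(r(-475) + 329433)*(-406999 - 74*7*61) = (-67200 + 329433)*(-406999 - 74*7*61) = 262233*(-406999 - 518*61) = 262233*(-406999 - 31598) = 262233*(-438597) = -115014607101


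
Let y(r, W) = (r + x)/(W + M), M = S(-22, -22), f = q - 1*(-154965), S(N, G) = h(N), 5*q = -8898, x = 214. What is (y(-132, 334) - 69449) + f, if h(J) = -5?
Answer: 137746788/1645 ≈ 83737.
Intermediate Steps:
q = -8898/5 (q = (⅕)*(-8898) = -8898/5 ≈ -1779.6)
S(N, G) = -5
f = 765927/5 (f = -8898/5 - 1*(-154965) = -8898/5 + 154965 = 765927/5 ≈ 1.5319e+5)
M = -5
y(r, W) = (214 + r)/(-5 + W) (y(r, W) = (r + 214)/(W - 5) = (214 + r)/(-5 + W))
(y(-132, 334) - 69449) + f = ((214 - 132)/(-5 + 334) - 69449) + 765927/5 = (82/329 - 69449) + 765927/5 = -22848639/329 + 765927/5 = 137746788/1645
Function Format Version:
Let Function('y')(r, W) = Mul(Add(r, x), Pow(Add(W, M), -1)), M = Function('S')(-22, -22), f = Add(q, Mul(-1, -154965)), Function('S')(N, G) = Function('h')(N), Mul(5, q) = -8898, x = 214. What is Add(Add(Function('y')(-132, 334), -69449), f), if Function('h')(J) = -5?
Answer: Rational(137746788, 1645) ≈ 83737.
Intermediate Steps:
q = Rational(-8898, 5) (q = Mul(Rational(1, 5), -8898) = Rational(-8898, 5) ≈ -1779.6)
Function('S')(N, G) = -5
f = Rational(765927, 5) (f = Add(Rational(-8898, 5), Mul(-1, -154965)) = Add(Rational(-8898, 5), 154965) = Rational(765927, 5) ≈ 1.5319e+5)
M = -5
Function('y')(r, W) = Mul(Pow(Add(-5, W), -1), Add(214, r)) (Function('y')(r, W) = Mul(Add(r, 214), Pow(Add(W, -5), -1)) = Mul(Add(214, r), Pow(Add(-5, W), -1)) = Mul(Pow(Add(-5, W), -1), Add(214, r)))
Add(Add(Function('y')(-132, 334), -69449), f) = Add(Add(Mul(Pow(Add(-5, 334), -1), Add(214, -132)), -69449), Rational(765927, 5)) = Add(Add(Mul(Pow(329, -1), 82), -69449), Rational(765927, 5)) = Add(Add(Mul(Rational(1, 329), 82), -69449), Rational(765927, 5)) = Add(Add(Rational(82, 329), -69449), Rational(765927, 5)) = Add(Rational(-22848639, 329), Rational(765927, 5)) = Rational(137746788, 1645)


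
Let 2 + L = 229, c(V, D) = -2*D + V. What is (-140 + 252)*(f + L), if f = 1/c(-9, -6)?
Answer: 76384/3 ≈ 25461.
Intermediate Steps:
c(V, D) = V - 2*D
L = 227 (L = -2 + 229 = 227)
f = ⅓ (f = 1/(-9 - 2*(-6)) = 1/(-9 + 12) = 1/3 = ⅓ ≈ 0.33333)
(-140 + 252)*(f + L) = (-140 + 252)*(⅓ + 227) = 112*(682/3) = 76384/3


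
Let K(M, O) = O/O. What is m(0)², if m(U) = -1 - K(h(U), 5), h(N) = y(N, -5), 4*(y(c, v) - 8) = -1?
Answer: 4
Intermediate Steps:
y(c, v) = 31/4 (y(c, v) = 8 + (¼)*(-1) = 8 - ¼ = 31/4)
h(N) = 31/4
K(M, O) = 1
m(U) = -2 (m(U) = -1 - 1*1 = -1 - 1 = -2)
m(0)² = (-2)² = 4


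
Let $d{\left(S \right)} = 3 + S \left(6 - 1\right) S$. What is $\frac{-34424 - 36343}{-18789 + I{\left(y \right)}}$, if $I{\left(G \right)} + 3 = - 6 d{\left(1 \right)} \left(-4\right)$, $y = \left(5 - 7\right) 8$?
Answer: $\frac{23589}{6200} \approx 3.8047$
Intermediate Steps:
$d{\left(S \right)} = 3 + 5 S^{2}$ ($d{\left(S \right)} = 3 + S 5 S = 3 + 5 S^{2}$)
$y = -16$ ($y = \left(-2\right) 8 = -16$)
$I{\left(G \right)} = 189$ ($I{\left(G \right)} = -3 + - 6 \left(3 + 5 \cdot 1^{2}\right) \left(-4\right) = -3 + - 6 \left(3 + 5 \cdot 1\right) \left(-4\right) = -3 + - 6 \left(3 + 5\right) \left(-4\right) = -3 + \left(-6\right) 8 \left(-4\right) = -3 - -192 = -3 + 192 = 189$)
$\frac{-34424 - 36343}{-18789 + I{\left(y \right)}} = \frac{-34424 - 36343}{-18789 + 189} = - \frac{70767}{-18600} = \left(-70767\right) \left(- \frac{1}{18600}\right) = \frac{23589}{6200}$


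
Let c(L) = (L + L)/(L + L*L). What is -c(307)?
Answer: -1/154 ≈ -0.0064935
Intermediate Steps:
c(L) = 2*L/(L + L²) (c(L) = (2*L)/(L + L²) = 2*L/(L + L²))
-c(307) = -2/(1 + 307) = -2/308 = -1*1/154 = -1/154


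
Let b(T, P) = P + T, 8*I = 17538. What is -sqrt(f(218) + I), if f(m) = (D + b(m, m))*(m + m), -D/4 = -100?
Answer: -sqrt(1466753)/2 ≈ -605.55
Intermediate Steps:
I = 8769/4 (I = (1/8)*17538 = 8769/4 ≈ 2192.3)
D = 400 (D = -4*(-100) = 400)
f(m) = 2*m*(400 + 2*m) (f(m) = (400 + (m + m))*(m + m) = (400 + 2*m)*(2*m) = 2*m*(400 + 2*m))
-sqrt(f(218) + I) = -sqrt(4*218*(200 + 218) + 8769/4) = -sqrt(4*218*418 + 8769/4) = -sqrt(364496 + 8769/4) = -sqrt(1466753/4) = -sqrt(1466753)/2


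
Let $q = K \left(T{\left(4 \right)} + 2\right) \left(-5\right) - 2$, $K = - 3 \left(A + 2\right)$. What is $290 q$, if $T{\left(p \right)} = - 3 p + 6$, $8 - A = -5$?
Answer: $-261580$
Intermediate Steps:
$A = 13$ ($A = 8 - -5 = 8 + 5 = 13$)
$T{\left(p \right)} = 6 - 3 p$
$K = -45$ ($K = - 3 \left(13 + 2\right) = \left(-3\right) 15 = -45$)
$q = -902$ ($q = - 45 \left(\left(6 - 12\right) + 2\right) \left(-5\right) - 2 = - 45 \left(-6 + 2\right) \left(-5\right) - 2 = - 45 \left(\left(-4\right) \left(-5\right)\right) - 2 = \left(-45\right) 20 - 2 = -900 - 2 = -902$)
$290 q = 290 \left(-902\right) = -261580$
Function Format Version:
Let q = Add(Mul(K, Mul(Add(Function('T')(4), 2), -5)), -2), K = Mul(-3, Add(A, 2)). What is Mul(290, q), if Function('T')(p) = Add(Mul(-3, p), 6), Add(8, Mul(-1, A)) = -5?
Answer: -261580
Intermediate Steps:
A = 13 (A = Add(8, Mul(-1, -5)) = Add(8, 5) = 13)
Function('T')(p) = Add(6, Mul(-3, p))
K = -45 (K = Mul(-3, Add(13, 2)) = Mul(-3, 15) = -45)
q = -902 (q = Add(Mul(-45, Mul(Add(Add(6, Mul(-3, 4)), 2), -5)), -2) = Add(Mul(-45, Mul(Add(Add(6, -12), 2), -5)), -2) = Add(Mul(-45, Mul(Add(-6, 2), -5)), -2) = Add(Mul(-45, Mul(-4, -5)), -2) = Add(Mul(-45, 20), -2) = Add(-900, -2) = -902)
Mul(290, q) = Mul(290, -902) = -261580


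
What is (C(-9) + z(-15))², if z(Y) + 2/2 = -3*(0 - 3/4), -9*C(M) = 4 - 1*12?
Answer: 5929/1296 ≈ 4.5748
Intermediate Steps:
C(M) = 8/9 (C(M) = -(4 - 1*12)/9 = -(4 - 12)/9 = -⅑*(-8) = 8/9)
z(Y) = 5/4 (z(Y) = -1 - 3*(0 - 3/4) = -1 - 3*(0 - 3*¼) = -1 - 3*(0 - ¾) = -1 - 3*(-¾) = -1 + 9/4 = 5/4)
(C(-9) + z(-15))² = (8/9 + 5/4)² = (77/36)² = 5929/1296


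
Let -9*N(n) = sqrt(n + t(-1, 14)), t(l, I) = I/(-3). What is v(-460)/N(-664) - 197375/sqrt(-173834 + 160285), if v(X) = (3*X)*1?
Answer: 5*I*(-989874*sqrt(6018) + 2329025*sqrt(13549))/799391 ≈ 1215.4*I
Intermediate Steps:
v(X) = 3*X
t(l, I) = -I/3 (t(l, I) = I*(-1/3) = -I/3)
N(n) = -sqrt(-14/3 + n)/9 (N(n) = -sqrt(n - 1/3*14)/9 = -sqrt(n - 14/3)/9 = -sqrt(-14/3 + n)/9)
v(-460)/N(-664) - 197375/sqrt(-173834 + 160285) = (3*(-460))/((-sqrt(-42 + 9*(-664))/27)) - 197375/sqrt(-173834 + 160285) = -1380*(-27/sqrt(-42 - 5976)) - 197375*(-I*sqrt(13549)/13549) = -1380*9*I*sqrt(6018)/2006 - 197375*(-I*sqrt(13549)/13549) = -1380*9*I*sqrt(6018)/2006 - (-197375)*I*sqrt(13549)/13549 = -1380*9*I*sqrt(6018)/2006 + 197375*I*sqrt(13549)/13549 = -6210*I*sqrt(6018)/1003 + 197375*I*sqrt(13549)/13549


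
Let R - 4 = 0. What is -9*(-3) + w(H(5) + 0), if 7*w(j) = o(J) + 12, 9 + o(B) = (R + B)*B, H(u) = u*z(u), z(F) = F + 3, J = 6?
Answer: 36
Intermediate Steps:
R = 4 (R = 4 + 0 = 4)
z(F) = 3 + F
H(u) = u*(3 + u)
o(B) = -9 + B*(4 + B) (o(B) = -9 + (4 + B)*B = -9 + B*(4 + B))
w(j) = 9 (w(j) = ((-9 + 6**2 + 4*6) + 12)/7 = ((-9 + 36 + 24) + 12)/7 = (51 + 12)/7 = (1/7)*63 = 9)
-9*(-3) + w(H(5) + 0) = -9*(-3) + 9 = 27 + 9 = 36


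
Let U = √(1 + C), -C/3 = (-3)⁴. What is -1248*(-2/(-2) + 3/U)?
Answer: -1248 + 1872*I*√2/11 ≈ -1248.0 + 240.67*I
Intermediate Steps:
C = -243 (C = -3*(-3)⁴ = -3*81 = -243)
U = 11*I*√2 (U = √(1 - 243) = √(-242) = 11*I*√2 ≈ 15.556*I)
-1248*(-2/(-2) + 3/U) = -1248*(-2/(-2) + 3/((11*I*√2))) = -1248*(-2*(-½) + 3*(-I*√2/22)) = -1248*(1 - 3*I*√2/22) = -1248 + 1872*I*√2/11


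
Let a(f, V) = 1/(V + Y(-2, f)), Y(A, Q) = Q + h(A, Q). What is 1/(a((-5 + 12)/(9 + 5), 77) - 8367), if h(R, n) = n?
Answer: -78/652625 ≈ -0.00011952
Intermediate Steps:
Y(A, Q) = 2*Q (Y(A, Q) = Q + Q = 2*Q)
a(f, V) = 1/(V + 2*f)
1/(a((-5 + 12)/(9 + 5), 77) - 8367) = 1/(1/(77 + 2*((-5 + 12)/(9 + 5))) - 8367) = 1/(1/(77 + 2*(7/14)) - 8367) = 1/(1/(77 + 2*(7*(1/14))) - 8367) = 1/(1/(77 + 2*(1/2)) - 8367) = 1/(1/(77 + 1) - 8367) = 1/(1/78 - 8367) = 1/(-652625/78) = -78/652625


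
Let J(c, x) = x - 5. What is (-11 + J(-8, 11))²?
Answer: 25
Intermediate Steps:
J(c, x) = -5 + x
(-11 + J(-8, 11))² = (-11 + (-5 + 11))² = (-11 + 6)² = (-5)² = 25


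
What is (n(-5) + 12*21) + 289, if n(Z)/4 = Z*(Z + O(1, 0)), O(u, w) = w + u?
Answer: 621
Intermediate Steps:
O(u, w) = u + w
n(Z) = 4*Z*(1 + Z) (n(Z) = 4*(Z*(Z + (1 + 0))) = 4*(Z*(Z + 1)) = 4*(Z*(1 + Z)) = 4*Z*(1 + Z))
(n(-5) + 12*21) + 289 = (4*(-5)*(1 - 5) + 12*21) + 289 = (4*(-5)*(-4) + 252) + 289 = (80 + 252) + 289 = 332 + 289 = 621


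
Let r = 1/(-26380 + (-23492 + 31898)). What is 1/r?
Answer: -17974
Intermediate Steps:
r = -1/17974 (r = 1/(-26380 + 8406) = 1/(-17974) = -1/17974 ≈ -5.5636e-5)
1/r = 1/(-1/17974) = -17974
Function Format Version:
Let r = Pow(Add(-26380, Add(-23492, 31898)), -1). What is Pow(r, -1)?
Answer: -17974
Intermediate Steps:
r = Rational(-1, 17974) (r = Pow(Add(-26380, 8406), -1) = Pow(-17974, -1) = Rational(-1, 17974) ≈ -5.5636e-5)
Pow(r, -1) = Pow(Rational(-1, 17974), -1) = -17974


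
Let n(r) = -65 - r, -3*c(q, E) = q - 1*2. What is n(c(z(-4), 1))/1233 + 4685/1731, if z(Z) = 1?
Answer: 5663513/2134323 ≈ 2.6535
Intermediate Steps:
c(q, E) = 2/3 - q/3 (c(q, E) = -(q - 1*2)/3 = -(q - 2)/3 = -(-2 + q)/3 = 2/3 - q/3)
n(c(z(-4), 1))/1233 + 4685/1731 = (-65 - (2/3 - 1/3*1))/1233 + 4685/1731 = (-65 - (2/3 - 1/3))*(1/1233) + 4685*(1/1731) = (-65 - 1*1/3)*(1/1233) + 4685/1731 = (-65 - 1/3)*(1/1233) + 4685/1731 = -196/3*1/1233 + 4685/1731 = -196/3699 + 4685/1731 = 5663513/2134323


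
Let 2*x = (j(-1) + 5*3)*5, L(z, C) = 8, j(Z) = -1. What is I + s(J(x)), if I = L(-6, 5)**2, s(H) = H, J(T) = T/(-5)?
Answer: 57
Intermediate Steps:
x = 35 (x = ((-1 + 5*3)*5)/2 = ((-1 + 15)*5)/2 = (14*5)/2 = (1/2)*70 = 35)
J(T) = -T/5 (J(T) = T*(-1/5) = -T/5)
I = 64 (I = 8**2 = 64)
I + s(J(x)) = 64 - 1/5*35 = 64 - 7 = 57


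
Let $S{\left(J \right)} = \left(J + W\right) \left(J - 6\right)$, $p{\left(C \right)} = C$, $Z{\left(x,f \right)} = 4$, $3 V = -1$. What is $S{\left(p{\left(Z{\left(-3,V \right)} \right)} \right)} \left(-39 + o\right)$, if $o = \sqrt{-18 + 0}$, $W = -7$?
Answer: $-234 + 18 i \sqrt{2} \approx -234.0 + 25.456 i$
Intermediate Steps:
$V = - \frac{1}{3}$ ($V = \frac{1}{3} \left(-1\right) = - \frac{1}{3} \approx -0.33333$)
$o = 3 i \sqrt{2}$ ($o = \sqrt{-18} = 3 i \sqrt{2} \approx 4.2426 i$)
$S{\left(J \right)} = \left(-7 + J\right) \left(-6 + J\right)$ ($S{\left(J \right)} = \left(J - 7\right) \left(J - 6\right) = \left(-7 + J\right) \left(-6 + J\right)$)
$S{\left(p{\left(Z{\left(-3,V \right)} \right)} \right)} \left(-39 + o\right) = \left(42 + 4^{2} - 52\right) \left(-39 + 3 i \sqrt{2}\right) = \left(42 + 16 - 52\right) \left(-39 + 3 i \sqrt{2}\right) = 6 \left(-39 + 3 i \sqrt{2}\right) = -234 + 18 i \sqrt{2}$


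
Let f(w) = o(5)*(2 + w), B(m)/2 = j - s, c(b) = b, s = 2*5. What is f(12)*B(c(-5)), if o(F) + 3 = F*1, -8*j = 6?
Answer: -602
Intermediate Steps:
j = -¾ (j = -⅛*6 = -¾ ≈ -0.75000)
s = 10
B(m) = -43/2 (B(m) = 2*(-¾ - 1*10) = 2*(-¾ - 10) = 2*(-43/4) = -43/2)
o(F) = -3 + F (o(F) = -3 + F*1 = -3 + F)
f(w) = 4 + 2*w (f(w) = (-3 + 5)*(2 + w) = 2*(2 + w) = 4 + 2*w)
f(12)*B(c(-5)) = (4 + 2*12)*(-43/2) = (4 + 24)*(-43/2) = 28*(-43/2) = -602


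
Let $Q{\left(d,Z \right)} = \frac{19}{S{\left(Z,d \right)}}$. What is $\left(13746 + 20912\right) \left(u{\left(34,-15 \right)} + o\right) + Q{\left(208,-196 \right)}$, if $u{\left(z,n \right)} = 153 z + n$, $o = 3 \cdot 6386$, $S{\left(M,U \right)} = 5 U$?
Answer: $\frac{877498970419}{1040} \approx 8.4375 \cdot 10^{8}$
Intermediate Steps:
$o = 19158$
$u{\left(z,n \right)} = n + 153 z$
$Q{\left(d,Z \right)} = \frac{19}{5 d}$
$\left(13746 + 20912\right) \left(u{\left(34,-15 \right)} + o\right) + Q{\left(208,-196 \right)} = \left(13746 + 20912\right) \left(\left(-15 + 153 \cdot 34\right) + 19158\right) + \frac{19}{5 \cdot 208} = 34658 \left(\left(-15 + 5202\right) + 19158\right) + \frac{19}{5} \cdot \frac{1}{208} = 34658 \left(5187 + 19158\right) + \frac{19}{1040} = 34658 \cdot 24345 + \frac{19}{1040} = 843749010 + \frac{19}{1040} = \frac{877498970419}{1040}$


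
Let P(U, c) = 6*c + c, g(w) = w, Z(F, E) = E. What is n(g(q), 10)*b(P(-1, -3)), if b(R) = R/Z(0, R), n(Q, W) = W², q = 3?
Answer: 100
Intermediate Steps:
P(U, c) = 7*c
b(R) = 1 (b(R) = R/R = 1)
n(g(q), 10)*b(P(-1, -3)) = 10²*1 = 100*1 = 100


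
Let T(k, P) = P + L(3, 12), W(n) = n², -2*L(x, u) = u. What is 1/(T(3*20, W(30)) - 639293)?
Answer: -1/638399 ≈ -1.5664e-6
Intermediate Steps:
L(x, u) = -u/2
T(k, P) = -6 + P (T(k, P) = P - ½*12 = P - 6 = -6 + P)
1/(T(3*20, W(30)) - 639293) = 1/((-6 + 30²) - 639293) = 1/((-6 + 900) - 639293) = 1/(894 - 639293) = 1/(-638399) = -1/638399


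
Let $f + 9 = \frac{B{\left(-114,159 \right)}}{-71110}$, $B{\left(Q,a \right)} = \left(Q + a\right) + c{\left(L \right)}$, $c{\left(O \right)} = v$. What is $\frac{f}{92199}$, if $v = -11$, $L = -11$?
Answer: $- \frac{320012}{3278135445} \approx -9.762 \cdot 10^{-5}$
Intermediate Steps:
$c{\left(O \right)} = -11$
$B{\left(Q,a \right)} = -11 + Q + a$ ($B{\left(Q,a \right)} = \left(Q + a\right) - 11 = -11 + Q + a$)
$f = - \frac{320012}{35555}$ ($f = -9 + \frac{-11 - 114 + 159}{-71110} = -9 + 34 \left(- \frac{1}{71110}\right) = -9 - \frac{17}{35555} = - \frac{320012}{35555} \approx -9.0005$)
$\frac{f}{92199} = - \frac{320012}{35555 \cdot 92199} = \left(- \frac{320012}{35555}\right) \frac{1}{92199} = - \frac{320012}{3278135445}$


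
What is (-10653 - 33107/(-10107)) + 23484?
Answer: 129716024/10107 ≈ 12834.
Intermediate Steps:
(-10653 - 33107/(-10107)) + 23484 = (-10653 - 33107*(-1/10107)) + 23484 = (-10653 + 33107/10107) + 23484 = -107636764/10107 + 23484 = 129716024/10107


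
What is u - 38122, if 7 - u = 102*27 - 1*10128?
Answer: -30741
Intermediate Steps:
u = 7381 (u = 7 - (102*27 - 1*10128) = 7 - (2754 - 10128) = 7 - 1*(-7374) = 7 + 7374 = 7381)
u - 38122 = 7381 - 38122 = -30741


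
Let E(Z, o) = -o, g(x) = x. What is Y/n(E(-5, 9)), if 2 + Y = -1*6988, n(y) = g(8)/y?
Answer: 31455/4 ≈ 7863.8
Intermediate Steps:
n(y) = 8/y
Y = -6990 (Y = -2 - 1*6988 = -2 - 6988 = -6990)
Y/n(E(-5, 9)) = -6990/(8/((-1*9))) = -6990/(8/(-9)) = -6990/(8*(-1/9)) = -6990/(-8/9) = -6990*(-9/8) = 31455/4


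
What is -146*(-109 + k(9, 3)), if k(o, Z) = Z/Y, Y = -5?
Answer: 80008/5 ≈ 16002.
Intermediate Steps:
k(o, Z) = -Z/5 (k(o, Z) = Z/(-5) = Z*(-1/5) = -Z/5)
-146*(-109 + k(9, 3)) = -146*(-109 - 1/5*3) = -146*(-109 - 3/5) = -146*(-548/5) = 80008/5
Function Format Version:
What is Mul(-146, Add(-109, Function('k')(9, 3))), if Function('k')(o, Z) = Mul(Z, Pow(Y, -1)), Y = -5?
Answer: Rational(80008, 5) ≈ 16002.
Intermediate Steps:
Function('k')(o, Z) = Mul(Rational(-1, 5), Z) (Function('k')(o, Z) = Mul(Z, Pow(-5, -1)) = Mul(Z, Rational(-1, 5)) = Mul(Rational(-1, 5), Z))
Mul(-146, Add(-109, Function('k')(9, 3))) = Mul(-146, Add(-109, Mul(Rational(-1, 5), 3))) = Mul(-146, Add(-109, Rational(-3, 5))) = Mul(-146, Rational(-548, 5)) = Rational(80008, 5)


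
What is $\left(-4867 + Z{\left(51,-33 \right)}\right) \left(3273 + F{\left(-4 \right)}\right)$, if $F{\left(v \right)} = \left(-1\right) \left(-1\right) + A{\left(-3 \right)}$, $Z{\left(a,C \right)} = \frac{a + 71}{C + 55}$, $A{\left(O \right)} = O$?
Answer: $- \frac{174919996}{11} \approx -1.5902 \cdot 10^{7}$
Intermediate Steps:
$Z{\left(a,C \right)} = \frac{71 + a}{55 + C}$
$F{\left(v \right)} = -2$ ($F{\left(v \right)} = \left(-1\right) \left(-1\right) - 3 = 1 - 3 = -2$)
$\left(-4867 + Z{\left(51,-33 \right)}\right) \left(3273 + F{\left(-4 \right)}\right) = \left(-4867 + \frac{71 + 51}{55 - 33}\right) \left(3273 - 2\right) = \left(-4867 + \frac{1}{22} \cdot 122\right) 3271 = \left(-4867 + \frac{61}{11}\right) 3271 = \left(- \frac{53476}{11}\right) 3271 = - \frac{174919996}{11}$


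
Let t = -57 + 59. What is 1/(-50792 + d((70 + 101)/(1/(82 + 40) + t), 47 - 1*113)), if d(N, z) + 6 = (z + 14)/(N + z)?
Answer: -1173/59589239 ≈ -1.9685e-5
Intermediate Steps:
t = 2
d(N, z) = -6 + (14 + z)/(N + z) (d(N, z) = -6 + (z + 14)/(N + z) = -6 + (14 + z)/(N + z))
1/(-50792 + d((70 + 101)/(1/(82 + 40) + t), 47 - 1*113)) = 1/(-50792 + (14 - 6*(70 + 101)/(1/(82 + 40) + 2) - 5*(47 - 1*113))/((70 + 101)/(1/(82 + 40) + 2) + (47 - 1*113))) = 1/(-50792 + (14 - 1026/(1/122 + 2) - 5*(47 - 113))/(171/(1/122 + 2) + (47 - 113))) = 1/(-50792 + (14 - 1026/(1/122 + 2) - 5*(-66))/(171/(1/122 + 2) - 66)) = 1/(-50792 + (14 - 1026/245/122 + 330)/(171/(245/122) - 66)) = 1/(-50792 + (14 - 1026*122/245 + 330)/(171*(122/245) - 66)) = 1/(-50792 + (14 - 6*20862/245 + 330)/(20862/245 - 66)) = 1/(-50792 + (14 - 125172/245 + 330)/(4692/245)) = 1/(-50792 + (245/4692)*(-40892/245)) = 1/(-50792 - 10223/1173) = 1/(-59589239/1173) = -1173/59589239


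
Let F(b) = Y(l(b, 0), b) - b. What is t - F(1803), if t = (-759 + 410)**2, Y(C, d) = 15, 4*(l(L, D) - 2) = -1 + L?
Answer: 123589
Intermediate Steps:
l(L, D) = 7/4 + L/4 (l(L, D) = 2 + (-1 + L)/4 = 2 + (-1/4 + L/4) = 7/4 + L/4)
t = 121801 (t = (-349)**2 = 121801)
F(b) = 15 - b
t - F(1803) = 121801 - (15 - 1*1803) = 121801 - (15 - 1803) = 121801 - 1*(-1788) = 121801 + 1788 = 123589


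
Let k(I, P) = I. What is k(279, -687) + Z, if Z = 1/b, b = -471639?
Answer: 131587280/471639 ≈ 279.00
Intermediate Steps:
Z = -1/471639 (Z = 1/(-471639) = -1/471639 ≈ -2.1203e-6)
k(279, -687) + Z = 279 - 1/471639 = 131587280/471639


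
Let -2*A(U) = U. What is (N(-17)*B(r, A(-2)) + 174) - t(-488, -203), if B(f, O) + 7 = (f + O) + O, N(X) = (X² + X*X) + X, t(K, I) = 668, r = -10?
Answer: -8909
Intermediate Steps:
N(X) = X + 2*X² (N(X) = (X² + X²) + X = 2*X² + X = X + 2*X²)
A(U) = -U/2
B(f, O) = -7 + f + 2*O (B(f, O) = -7 + ((f + O) + O) = -7 + ((O + f) + O) = -7 + (f + 2*O) = -7 + f + 2*O)
(N(-17)*B(r, A(-2)) + 174) - t(-488, -203) = ((-17*(1 + 2*(-17)))*(-7 - 10 + 2*(-½*(-2))) + 174) - 1*668 = ((-17*(1 - 34))*(-7 - 10 + 2*1) + 174) - 668 = ((-17*(-33))*(-7 - 10 + 2) + 174) - 668 = (561*(-15) + 174) - 668 = (-8415 + 174) - 668 = -8241 - 668 = -8909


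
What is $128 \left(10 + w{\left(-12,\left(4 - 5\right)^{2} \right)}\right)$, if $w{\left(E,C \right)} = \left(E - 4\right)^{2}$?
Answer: $34048$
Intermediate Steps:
$w{\left(E,C \right)} = \left(-4 + E\right)^{2}$
$128 \left(10 + w{\left(-12,\left(4 - 5\right)^{2} \right)}\right) = 128 \left(10 + \left(-4 - 12\right)^{2}\right) = 128 \left(10 + \left(-16\right)^{2}\right) = 128 \left(10 + 256\right) = 128 \cdot 266 = 34048$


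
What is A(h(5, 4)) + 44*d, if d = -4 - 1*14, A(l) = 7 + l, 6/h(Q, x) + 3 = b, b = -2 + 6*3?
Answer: -10199/13 ≈ -784.54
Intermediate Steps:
b = 16 (b = -2 + 18 = 16)
h(Q, x) = 6/13 (h(Q, x) = 6/(-3 + 16) = 6/13)
d = -18 (d = -4 - 14 = -18)
A(h(5, 4)) + 44*d = (7 + 6/13) + 44*(-18) = 97/13 - 792 = -10199/13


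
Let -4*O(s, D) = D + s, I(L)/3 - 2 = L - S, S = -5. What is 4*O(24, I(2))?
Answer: -51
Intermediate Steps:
I(L) = 21 + 3*L (I(L) = 6 + 3*(L - 1*(-5)) = 6 + 3*(L + 5) = 6 + 3*(5 + L) = 6 + (15 + 3*L) = 21 + 3*L)
O(s, D) = -D/4 - s/4 (O(s, D) = -(D + s)/4 = -D/4 - s/4)
4*O(24, I(2)) = 4*(-(21 + 3*2)/4 - ¼*24) = 4*(-(21 + 6)/4 - 6) = 4*(-¼*27 - 6) = 4*(-27/4 - 6) = 4*(-51/4) = -51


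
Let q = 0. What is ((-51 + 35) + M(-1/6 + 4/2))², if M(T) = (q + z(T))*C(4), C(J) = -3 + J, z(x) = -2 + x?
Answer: 9409/36 ≈ 261.36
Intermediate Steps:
M(T) = -2 + T (M(T) = (0 + (-2 + T))*(-3 + 4) = (-2 + T)*1 = -2 + T)
((-51 + 35) + M(-1/6 + 4/2))² = ((-51 + 35) + (-2 + (-1/6 + 4/2)))² = (-16 + (-2 + (-1*⅙ + 4*(½))))² = (-16 + (-2 + (-⅙ + 2)))² = (-16 + (-2 + 11/6))² = (-16 - ⅙)² = (-97/6)² = 9409/36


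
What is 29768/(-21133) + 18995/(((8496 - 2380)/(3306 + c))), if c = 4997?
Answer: 3332819283417/129249428 ≈ 25786.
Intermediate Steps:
29768/(-21133) + 18995/(((8496 - 2380)/(3306 + c))) = 29768/(-21133) + 18995/(((8496 - 2380)/(3306 + 4997))) = 29768*(-1/21133) + 18995/((6116/8303)) = -29768/21133 + 18995/((6116*(1/8303))) = -29768/21133 + 18995/(6116/8303) = -29768/21133 + 18995*(8303/6116) = -29768/21133 + 157715485/6116 = 3332819283417/129249428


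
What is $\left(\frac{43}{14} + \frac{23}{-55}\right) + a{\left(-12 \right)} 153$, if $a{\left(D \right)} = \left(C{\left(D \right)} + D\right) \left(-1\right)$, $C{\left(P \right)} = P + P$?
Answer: $\frac{4243203}{770} \approx 5510.7$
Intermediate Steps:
$C{\left(P \right)} = 2 P$
$a{\left(D \right)} = - 3 D$ ($a{\left(D \right)} = \left(2 D + D\right) \left(-1\right) = 3 D \left(-1\right) = - 3 D$)
$\left(\frac{43}{14} + \frac{23}{-55}\right) + a{\left(-12 \right)} 153 = \left(\frac{43}{14} + \frac{23}{-55}\right) + \left(-3\right) \left(-12\right) 153 = \left(43 \cdot \frac{1}{14} + 23 \left(- \frac{1}{55}\right)\right) + 36 \cdot 153 = \left(\frac{43}{14} - \frac{23}{55}\right) + 5508 = \frac{2043}{770} + 5508 = \frac{4243203}{770}$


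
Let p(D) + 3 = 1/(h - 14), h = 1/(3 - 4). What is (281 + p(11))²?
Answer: 17380561/225 ≈ 77247.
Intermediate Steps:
h = -1 (h = 1/(-1) = -1)
p(D) = -46/15 (p(D) = -3 + 1/(-1 - 14) = -3 + 1/(-15) = -3 - 1/15 = -46/15)
(281 + p(11))² = (281 - 46/15)² = (4169/15)² = 17380561/225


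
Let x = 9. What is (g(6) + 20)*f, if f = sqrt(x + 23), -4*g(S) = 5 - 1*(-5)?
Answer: 70*sqrt(2) ≈ 98.995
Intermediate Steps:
g(S) = -5/2 (g(S) = -(5 - 1*(-5))/4 = -(5 + 5)/4 = -1/4*10 = -5/2)
f = 4*sqrt(2) (f = sqrt(9 + 23) = sqrt(32) = 4*sqrt(2) ≈ 5.6569)
(g(6) + 20)*f = (-5/2 + 20)*(4*sqrt(2)) = 35*(4*sqrt(2))/2 = 70*sqrt(2)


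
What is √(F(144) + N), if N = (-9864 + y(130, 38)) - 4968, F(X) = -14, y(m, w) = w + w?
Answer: I*√14770 ≈ 121.53*I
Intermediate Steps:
y(m, w) = 2*w
N = -14756 (N = (-9864 + 2*38) - 4968 = (-9864 + 76) - 4968 = -9788 - 4968 = -14756)
√(F(144) + N) = √(-14 - 14756) = √(-14770) = I*√14770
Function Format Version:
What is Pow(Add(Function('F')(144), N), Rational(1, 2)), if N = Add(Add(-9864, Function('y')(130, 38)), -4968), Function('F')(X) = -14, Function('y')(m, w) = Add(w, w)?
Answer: Mul(I, Pow(14770, Rational(1, 2))) ≈ Mul(121.53, I)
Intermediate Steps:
Function('y')(m, w) = Mul(2, w)
N = -14756 (N = Add(Add(-9864, Mul(2, 38)), -4968) = Add(Add(-9864, 76), -4968) = Add(-9788, -4968) = -14756)
Pow(Add(Function('F')(144), N), Rational(1, 2)) = Pow(Add(-14, -14756), Rational(1, 2)) = Pow(-14770, Rational(1, 2)) = Mul(I, Pow(14770, Rational(1, 2)))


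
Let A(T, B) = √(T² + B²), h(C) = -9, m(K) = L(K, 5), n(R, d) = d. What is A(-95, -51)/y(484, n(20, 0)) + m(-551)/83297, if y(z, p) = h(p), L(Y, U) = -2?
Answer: -2/83297 - √11626/9 ≈ -11.980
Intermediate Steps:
m(K) = -2
y(z, p) = -9
A(T, B) = √(B² + T²)
A(-95, -51)/y(484, n(20, 0)) + m(-551)/83297 = √((-51)² + (-95)²)/(-9) - 2/83297 = √(2601 + 9025)*(-⅑) - 2*1/83297 = √11626*(-⅑) - 2/83297 = -√11626/9 - 2/83297 = -2/83297 - √11626/9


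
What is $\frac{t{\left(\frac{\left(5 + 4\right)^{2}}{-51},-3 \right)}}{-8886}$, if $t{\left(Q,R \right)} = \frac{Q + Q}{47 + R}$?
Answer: $\frac{9}{1107788} \approx 8.1243 \cdot 10^{-6}$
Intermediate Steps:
$t{\left(Q,R \right)} = \frac{2 Q}{47 + R}$
$\frac{t{\left(\frac{\left(5 + 4\right)^{2}}{-51},-3 \right)}}{-8886} = \frac{2 \frac{\left(5 + 4\right)^{2}}{-51} \frac{1}{47 - 3}}{-8886} = \frac{2 \cdot 9^{2} \left(- \frac{1}{51}\right)}{44} \left(- \frac{1}{8886}\right) = 2 \cdot 81 \left(- \frac{1}{51}\right) \frac{1}{44} \left(- \frac{1}{8886}\right) = 2 \left(- \frac{27}{17}\right) \frac{1}{44} \left(- \frac{1}{8886}\right) = \left(- \frac{27}{374}\right) \left(- \frac{1}{8886}\right) = \frac{9}{1107788}$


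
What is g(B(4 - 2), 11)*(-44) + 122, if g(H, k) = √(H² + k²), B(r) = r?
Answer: 122 - 220*√5 ≈ -369.94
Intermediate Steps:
g(B(4 - 2), 11)*(-44) + 122 = √((4 - 2)² + 11²)*(-44) + 122 = √(2² + 121)*(-44) + 122 = √(4 + 121)*(-44) + 122 = √125*(-44) + 122 = (5*√5)*(-44) + 122 = -220*√5 + 122 = 122 - 220*√5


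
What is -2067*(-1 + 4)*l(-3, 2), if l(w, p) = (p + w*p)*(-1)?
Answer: -24804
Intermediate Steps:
l(w, p) = -p - p*w (l(w, p) = (p + p*w)*(-1) = -p - p*w)
-2067*(-1 + 4)*l(-3, 2) = -2067*(-1 + 4)*(-1*2*(1 - 3)) = -6201*(-1*2*(-2)) = -6201*4 = -2067*12 = -24804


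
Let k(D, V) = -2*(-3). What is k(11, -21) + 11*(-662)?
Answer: -7276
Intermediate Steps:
k(D, V) = 6
k(11, -21) + 11*(-662) = 6 + 11*(-662) = 6 - 7282 = -7276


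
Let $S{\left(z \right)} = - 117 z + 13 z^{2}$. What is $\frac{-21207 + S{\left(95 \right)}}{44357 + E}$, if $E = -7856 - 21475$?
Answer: $\frac{85003}{15026} \approx 5.6571$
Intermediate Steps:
$E = -29331$
$\frac{-21207 + S{\left(95 \right)}}{44357 + E} = \frac{-21207 + 13 \cdot 95 \left(-9 + 95\right)}{44357 - 29331} = \frac{-21207 + 13 \cdot 95 \cdot 86}{15026} = \left(-21207 + 106210\right) \frac{1}{15026} = 85003 \cdot \frac{1}{15026} = \frac{85003}{15026}$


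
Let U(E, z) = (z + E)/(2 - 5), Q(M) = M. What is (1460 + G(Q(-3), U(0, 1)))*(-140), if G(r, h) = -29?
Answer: -200340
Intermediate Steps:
U(E, z) = -E/3 - z/3 (U(E, z) = (E + z)/(-3) = (E + z)*(-1/3) = -E/3 - z/3)
(1460 + G(Q(-3), U(0, 1)))*(-140) = (1460 - 29)*(-140) = 1431*(-140) = -200340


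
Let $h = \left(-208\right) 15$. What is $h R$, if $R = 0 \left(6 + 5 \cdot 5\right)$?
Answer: $0$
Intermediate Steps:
$h = -3120$
$R = 0$ ($R = 0 \left(6 + 25\right) = 0 \cdot 31 = 0$)
$h R = \left(-3120\right) 0 = 0$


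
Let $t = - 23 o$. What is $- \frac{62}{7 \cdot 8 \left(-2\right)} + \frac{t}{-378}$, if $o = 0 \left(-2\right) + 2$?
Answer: $\frac{1021}{1512} \approx 0.67526$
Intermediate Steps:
$o = 2$ ($o = 0 + 2 = 2$)
$t = -46$ ($t = \left(-23\right) 2 = -46$)
$- \frac{62}{7 \cdot 8 \left(-2\right)} + \frac{t}{-378} = - \frac{62}{7 \cdot 8 \left(-2\right)} - \frac{46}{-378} = - \frac{62}{56 \left(-2\right)} - - \frac{23}{189} = - \frac{62}{-112} + \frac{23}{189} = \left(-62\right) \left(- \frac{1}{112}\right) + \frac{23}{189} = \frac{31}{56} + \frac{23}{189} = \frac{1021}{1512}$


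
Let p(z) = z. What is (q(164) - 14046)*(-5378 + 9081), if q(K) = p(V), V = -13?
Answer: -52060477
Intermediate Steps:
q(K) = -13
(q(164) - 14046)*(-5378 + 9081) = (-13 - 14046)*(-5378 + 9081) = -14059*3703 = -52060477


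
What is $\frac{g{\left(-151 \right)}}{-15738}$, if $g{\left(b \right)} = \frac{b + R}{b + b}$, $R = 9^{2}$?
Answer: $- \frac{35}{2376438} \approx -1.4728 \cdot 10^{-5}$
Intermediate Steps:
$R = 81$
$g{\left(b \right)} = \frac{81 + b}{2 b}$ ($g{\left(b \right)} = \frac{b + 81}{b + b} = \frac{81 + b}{2 b}$)
$\frac{g{\left(-151 \right)}}{-15738} = \frac{\frac{1}{2} \frac{1}{-151} \left(81 - 151\right)}{-15738} = \frac{1}{2} \left(- \frac{1}{151}\right) \left(-70\right) \left(- \frac{1}{15738}\right) = \frac{35}{151} \left(- \frac{1}{15738}\right) = - \frac{35}{2376438}$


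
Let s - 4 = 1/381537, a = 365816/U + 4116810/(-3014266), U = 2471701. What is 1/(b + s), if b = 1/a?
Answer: 1730815256268586449/5501970742119988052 ≈ 0.31458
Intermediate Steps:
a = -4536428331377/3725182143233 (a = 365816/2471701 + 4116810/(-3014266) = 365816*(1/2471701) + 4116810*(-1/3014266) = 365816/2471701 - 2058405/1507133 = -4536428331377/3725182143233 ≈ -1.2178)
b = -3725182143233/4536428331377 (b = 1/(-4536428331377/3725182143233) = -3725182143233/4536428331377 ≈ -0.82117)
s = 1526149/381537 (s = 4 + 1/381537 = 1526149/381537 ≈ 4.0000)
1/(b + s) = 1/(-3725182143233/4536428331377 + 1526149/381537) = 1/(5501970742119988052/1730815256268586449) = 1730815256268586449/5501970742119988052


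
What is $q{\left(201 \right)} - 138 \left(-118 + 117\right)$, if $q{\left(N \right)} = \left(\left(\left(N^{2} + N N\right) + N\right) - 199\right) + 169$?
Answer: $81111$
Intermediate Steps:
$q{\left(N \right)} = -30 + N + 2 N^{2}$ ($q{\left(N \right)} = \left(\left(\left(N^{2} + N^{2}\right) + N\right) - 199\right) + 169 = \left(\left(2 N^{2} + N\right) - 199\right) + 169 = \left(\left(N + 2 N^{2}\right) - 199\right) + 169 = \left(-199 + N + 2 N^{2}\right) + 169 = -30 + N + 2 N^{2}$)
$q{\left(201 \right)} - 138 \left(-118 + 117\right) = \left(-30 + 201 + 2 \cdot 201^{2}\right) - 138 \left(-118 + 117\right) = \left(-30 + 201 + 2 \cdot 40401\right) - 138 \left(-1\right) = \left(-30 + 201 + 80802\right) - -138 = 80973 + 138 = 81111$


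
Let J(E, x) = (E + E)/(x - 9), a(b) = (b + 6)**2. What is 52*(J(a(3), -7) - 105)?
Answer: -11973/2 ≈ -5986.5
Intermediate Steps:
a(b) = (6 + b)**2
J(E, x) = 2*E/(-9 + x) (J(E, x) = (2*E)/(-9 + x) = 2*E/(-9 + x))
52*(J(a(3), -7) - 105) = 52*(2*(6 + 3)**2/(-9 - 7) - 105) = 52*(2*9**2/(-16) - 105) = 52*(2*81*(-1/16) - 105) = 52*(-81/8 - 105) = 52*(-921/8) = -11973/2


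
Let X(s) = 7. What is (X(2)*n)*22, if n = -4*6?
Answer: -3696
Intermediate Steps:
n = -24
(X(2)*n)*22 = (7*(-24))*22 = -168*22 = -3696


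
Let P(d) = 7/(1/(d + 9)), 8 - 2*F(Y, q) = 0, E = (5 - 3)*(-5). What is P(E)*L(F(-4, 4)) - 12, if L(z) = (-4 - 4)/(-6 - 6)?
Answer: -50/3 ≈ -16.667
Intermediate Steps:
E = -10 (E = 2*(-5) = -10)
F(Y, q) = 4 (F(Y, q) = 4 - 1/2*0 = 4 + 0 = 4)
P(d) = 63 + 7*d (P(d) = 7/(1/(9 + d)) = 7*(9 + d) = 63 + 7*d)
L(z) = 2/3 (L(z) = -8/(-12) = -8*(-1/12) = 2/3)
P(E)*L(F(-4, 4)) - 12 = (63 + 7*(-10))*(2/3) - 12 = (63 - 70)*(2/3) - 12 = -7*2/3 - 12 = -14/3 - 12 = -50/3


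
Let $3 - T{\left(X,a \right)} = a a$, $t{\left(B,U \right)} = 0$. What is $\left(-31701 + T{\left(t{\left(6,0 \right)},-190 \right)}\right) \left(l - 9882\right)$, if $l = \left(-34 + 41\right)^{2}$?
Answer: $666657734$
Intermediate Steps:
$l = 49$ ($l = 7^{2} = 49$)
$T{\left(X,a \right)} = 3 - a^{2}$ ($T{\left(X,a \right)} = 3 - a a = 3 - a^{2}$)
$\left(-31701 + T{\left(t{\left(6,0 \right)},-190 \right)}\right) \left(l - 9882\right) = \left(-31701 + \left(3 - \left(-190\right)^{2}\right)\right) \left(49 - 9882\right) = \left(-31701 + \left(3 - 36100\right)\right) \left(-9833\right) = \left(-31701 - 36097\right) \left(-9833\right) = \left(-67798\right) \left(-9833\right) = 666657734$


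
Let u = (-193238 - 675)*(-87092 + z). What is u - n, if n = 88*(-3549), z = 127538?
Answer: -7842692886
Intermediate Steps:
u = -7843005198 (u = (-193238 - 675)*(-87092 + 127538) = -193913*40446 = -7843005198)
n = -312312
u - n = -7843005198 - 1*(-312312) = -7843005198 + 312312 = -7842692886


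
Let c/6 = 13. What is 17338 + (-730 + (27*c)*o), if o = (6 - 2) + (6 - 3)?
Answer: 31350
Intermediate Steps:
c = 78 (c = 6*13 = 78)
o = 7 (o = 4 + 3 = 7)
17338 + (-730 + (27*c)*o) = 17338 + (-730 + (27*78)*7) = 17338 + (-730 + 2106*7) = 17338 + (-730 + 14742) = 17338 + 14012 = 31350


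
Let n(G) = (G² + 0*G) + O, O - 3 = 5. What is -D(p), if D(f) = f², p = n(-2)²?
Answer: -20736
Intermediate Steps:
O = 8 (O = 3 + 5 = 8)
n(G) = 8 + G² (n(G) = (G² + 0*G) + 8 = (G² + 0) + 8 = G² + 8 = 8 + G²)
p = 144 (p = (8 + (-2)²)² = (8 + 4)² = 12² = 144)
-D(p) = -1*144² = -1*20736 = -20736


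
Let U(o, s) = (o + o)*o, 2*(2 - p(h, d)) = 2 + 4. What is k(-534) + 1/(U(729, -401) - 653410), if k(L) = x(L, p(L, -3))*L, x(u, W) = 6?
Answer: -1311948287/409472 ≈ -3204.0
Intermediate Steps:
p(h, d) = -1 (p(h, d) = 2 - (2 + 4)/2 = 2 - 1/2*6 = 2 - 3 = -1)
U(o, s) = 2*o**2 (U(o, s) = (2*o)*o = 2*o**2)
k(L) = 6*L
k(-534) + 1/(U(729, -401) - 653410) = 6*(-534) + 1/(2*729**2 - 653410) = -3204 + 1/(2*531441 - 653410) = -3204 + 1/(1062882 - 653410) = -3204 + 1/409472 = -1311948287/409472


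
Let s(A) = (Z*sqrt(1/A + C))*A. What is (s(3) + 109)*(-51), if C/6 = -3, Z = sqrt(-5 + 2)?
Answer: -5559 + 153*sqrt(53) ≈ -4445.1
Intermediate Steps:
Z = I*sqrt(3) (Z = sqrt(-3) = I*sqrt(3) ≈ 1.732*I)
C = -18 (C = 6*(-3) = -18)
s(A) = I*A*sqrt(3)*sqrt(-18 + 1/A) (s(A) = ((I*sqrt(3))*sqrt(1/A - 18))*A = ((I*sqrt(3))*sqrt(-18 + 1/A))*A = (I*sqrt(3)*sqrt(-18 + 1/A))*A = I*A*sqrt(3)*sqrt(-18 + 1/A))
(s(3) + 109)*(-51) = (I*3*sqrt(3)*sqrt(-18 + 1/3) + 109)*(-51) = (I*3*sqrt(3)*sqrt(-53/3) + 109)*(-51) = (I*3*sqrt(3)*(I*sqrt(159)/3) + 109)*(-51) = (-3*sqrt(53) + 109)*(-51) = (109 - 3*sqrt(53))*(-51) = -5559 + 153*sqrt(53)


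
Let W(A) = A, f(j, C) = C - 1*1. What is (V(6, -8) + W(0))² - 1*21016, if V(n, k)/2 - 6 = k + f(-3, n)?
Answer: -20980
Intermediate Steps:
f(j, C) = -1 + C (f(j, C) = C - 1 = -1 + C)
V(n, k) = 10 + 2*k + 2*n (V(n, k) = 12 + 2*(k + (-1 + n)) = 12 + 2*(-1 + k + n) = 12 + (-2 + 2*k + 2*n) = 10 + 2*k + 2*n)
(V(6, -8) + W(0))² - 1*21016 = ((10 + 2*(-8) + 2*6) + 0)² - 1*21016 = ((10 - 16 + 12) + 0)² - 21016 = (6 + 0)² - 21016 = 6² - 21016 = 36 - 21016 = -20980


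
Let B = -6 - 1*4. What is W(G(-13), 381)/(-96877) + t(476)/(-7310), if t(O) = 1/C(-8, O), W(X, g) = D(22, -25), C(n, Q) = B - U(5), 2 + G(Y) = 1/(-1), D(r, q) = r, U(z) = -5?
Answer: -64293/321895850 ≈ -0.00019973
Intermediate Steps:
B = -10 (B = -6 - 4 = -10)
G(Y) = -3 (G(Y) = -2 + 1/(-1) = -2 - 1 = -3)
C(n, Q) = -5 (C(n, Q) = -10 - 1*(-5) = -10 + 5 = -5)
W(X, g) = 22
t(O) = -1/5 (t(O) = 1/(-5) = -1/5)
W(G(-13), 381)/(-96877) + t(476)/(-7310) = 22/(-96877) - 1/5/(-7310) = 22*(-1/96877) - 1/5*(-1/7310) = -2/8807 + 1/36550 = -64293/321895850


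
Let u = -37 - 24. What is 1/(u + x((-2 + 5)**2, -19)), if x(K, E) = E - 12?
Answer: -1/92 ≈ -0.010870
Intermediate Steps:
u = -61
x(K, E) = -12 + E
1/(u + x((-2 + 5)**2, -19)) = 1/(-61 + (-12 - 19)) = 1/(-61 - 31) = 1/(-92) = -1/92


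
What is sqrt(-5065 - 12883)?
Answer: 2*I*sqrt(4487) ≈ 133.97*I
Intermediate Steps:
sqrt(-5065 - 12883) = sqrt(-17948) = 2*I*sqrt(4487)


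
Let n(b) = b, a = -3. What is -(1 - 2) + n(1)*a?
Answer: -2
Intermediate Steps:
-(1 - 2) + n(1)*a = -(1 - 2) + 1*(-3) = -1*(-1) - 3 = 1 - 3 = -2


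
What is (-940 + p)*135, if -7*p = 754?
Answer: -990090/7 ≈ -1.4144e+5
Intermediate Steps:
p = -754/7 (p = -⅐*754 = -754/7 ≈ -107.71)
(-940 + p)*135 = (-940 - 754/7)*135 = -7334/7*135 = -990090/7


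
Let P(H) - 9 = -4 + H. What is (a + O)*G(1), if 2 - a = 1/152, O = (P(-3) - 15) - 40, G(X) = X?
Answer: -7753/152 ≈ -51.007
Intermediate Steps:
P(H) = 5 + H (P(H) = 9 + (-4 + H) = 5 + H)
O = -53 (O = ((5 - 3) - 15) - 40 = (2 - 15) - 40 = -13 - 40 = -53)
a = 303/152 (a = 2 - 1/152 = 303/152 ≈ 1.9934)
(a + O)*G(1) = (303/152 - 53)*1 = -7753/152*1 = -7753/152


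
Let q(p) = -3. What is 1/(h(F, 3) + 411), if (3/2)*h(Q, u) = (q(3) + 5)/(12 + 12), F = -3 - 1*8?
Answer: 18/7399 ≈ 0.0024328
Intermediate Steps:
F = -11 (F = -3 - 8 = -11)
h(Q, u) = 1/18 (h(Q, u) = 2*((-3 + 5)/(12 + 12))/3 = 2*(2/24)/3 = 2*(2*(1/24))/3 = (⅔)*(1/12) = 1/18)
1/(h(F, 3) + 411) = 1/(1/18 + 411) = 1/(7399/18) = 18/7399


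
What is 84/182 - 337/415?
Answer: -1891/5395 ≈ -0.35051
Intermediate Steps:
84/182 - 337/415 = 84*(1/182) - 337*1/415 = 6/13 - 337/415 = -1891/5395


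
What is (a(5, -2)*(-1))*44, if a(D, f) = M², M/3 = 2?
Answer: -1584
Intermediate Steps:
M = 6 (M = 3*2 = 6)
a(D, f) = 36 (a(D, f) = 6² = 36)
(a(5, -2)*(-1))*44 = (36*(-1))*44 = -36*44 = -1584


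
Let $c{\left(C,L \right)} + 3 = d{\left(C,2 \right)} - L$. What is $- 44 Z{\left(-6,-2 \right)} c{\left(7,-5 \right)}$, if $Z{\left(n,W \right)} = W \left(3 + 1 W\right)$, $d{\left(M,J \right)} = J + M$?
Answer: $968$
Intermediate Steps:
$Z{\left(n,W \right)} = W \left(3 + W\right)$
$c{\left(C,L \right)} = -1 + C - L$ ($c{\left(C,L \right)} = -3 - \left(-2 + L - C\right) = -3 + \left(2 + C - L\right) = -1 + C - L$)
$- 44 Z{\left(-6,-2 \right)} c{\left(7,-5 \right)} = - 44 \left(- 2 \left(3 - 2\right)\right) \left(-1 + 7 - -5\right) = - 44 \left(\left(-2\right) 1\right) \left(-1 + 7 + 5\right) = \left(-44\right) \left(-2\right) 11 = 88 \cdot 11 = 968$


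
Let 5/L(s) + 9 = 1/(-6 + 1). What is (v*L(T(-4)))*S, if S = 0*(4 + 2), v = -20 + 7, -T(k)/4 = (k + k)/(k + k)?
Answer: 0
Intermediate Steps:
T(k) = -4 (T(k) = -4*(k + k)/(k + k) = -4*2*k/(2*k) = -4*2*k*1/(2*k) = -4*1 = -4)
v = -13
S = 0 (S = 0*6 = 0)
L(s) = -25/46 (L(s) = 5/(-9 + 1/(-6 + 1)) = 5/(-9 + 1/(-5)) = 5/(-9 - 1/5) = 5/(-46/5) = 5*(-5/46) = -25/46)
(v*L(T(-4)))*S = -13*(-25/46)*0 = (325/46)*0 = 0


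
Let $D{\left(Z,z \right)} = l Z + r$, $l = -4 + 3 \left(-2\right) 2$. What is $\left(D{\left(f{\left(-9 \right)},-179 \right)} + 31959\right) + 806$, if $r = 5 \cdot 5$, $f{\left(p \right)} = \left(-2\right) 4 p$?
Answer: $31638$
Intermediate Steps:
$f{\left(p \right)} = - 8 p$
$l = -16$ ($l = -4 - 12 = -16$)
$r = 25$
$D{\left(Z,z \right)} = 25 - 16 Z$ ($D{\left(Z,z \right)} = - 16 Z + 25 = 25 - 16 Z$)
$\left(D{\left(f{\left(-9 \right)},-179 \right)} + 31959\right) + 806 = \left(\left(25 - 16 \left(\left(-8\right) \left(-9\right)\right)\right) + 31959\right) + 806 = \left(\left(25 - 1152\right) + 31959\right) + 806 = \left(-1127 + 31959\right) + 806 = 30832 + 806 = 31638$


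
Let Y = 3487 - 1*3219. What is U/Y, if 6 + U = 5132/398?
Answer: 343/13333 ≈ 0.025726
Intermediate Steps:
U = 1372/199 (U = -6 + 5132/398 = -6 + 5132*(1/398) = -6 + 2566/199 = 1372/199 ≈ 6.8945)
Y = 268 (Y = 3487 - 3219 = 268)
U/Y = (1372/199)/268 = (1372/199)*(1/268) = 343/13333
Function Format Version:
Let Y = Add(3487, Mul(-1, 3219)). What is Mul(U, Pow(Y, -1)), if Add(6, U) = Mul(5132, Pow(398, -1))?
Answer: Rational(343, 13333) ≈ 0.025726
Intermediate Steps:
U = Rational(1372, 199) (U = Add(-6, Mul(5132, Pow(398, -1))) = Add(-6, Mul(5132, Rational(1, 398))) = Add(-6, Rational(2566, 199)) = Rational(1372, 199) ≈ 6.8945)
Y = 268 (Y = Add(3487, -3219) = 268)
Mul(U, Pow(Y, -1)) = Mul(Rational(1372, 199), Pow(268, -1)) = Mul(Rational(1372, 199), Rational(1, 268)) = Rational(343, 13333)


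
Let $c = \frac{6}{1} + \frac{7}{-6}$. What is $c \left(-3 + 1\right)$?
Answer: $- \frac{29}{3} \approx -9.6667$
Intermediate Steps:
$c = \frac{29}{6}$ ($c = 6 \cdot 1 + 7 \left(- \frac{1}{6}\right) = 6 - \frac{7}{6} = \frac{29}{6} \approx 4.8333$)
$c \left(-3 + 1\right) = \frac{29 \left(-3 + 1\right)}{6} = \frac{29}{6} \left(-2\right) = - \frac{29}{3}$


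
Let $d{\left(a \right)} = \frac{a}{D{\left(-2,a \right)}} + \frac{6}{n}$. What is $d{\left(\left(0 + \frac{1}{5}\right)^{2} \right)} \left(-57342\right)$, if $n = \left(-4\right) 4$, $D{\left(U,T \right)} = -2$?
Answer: $\frac{2265009}{100} \approx 22650.0$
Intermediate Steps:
$n = -16$
$d{\left(a \right)} = - \frac{3}{8} - \frac{a}{2}$ ($d{\left(a \right)} = \frac{a}{-2} + \frac{6}{-16} = a \left(- \frac{1}{2}\right) + 6 \left(- \frac{1}{16}\right) = - \frac{a}{2} - \frac{3}{8} = - \frac{3}{8} - \frac{a}{2}$)
$d{\left(\left(0 + \frac{1}{5}\right)^{2} \right)} \left(-57342\right) = \left(- \frac{3}{8} - \frac{\left(0 + \frac{1}{5}\right)^{2}}{2}\right) \left(-57342\right) = \left(- \frac{3}{8} - \frac{1}{2 \cdot 25}\right) \left(-57342\right) = \left(- \frac{3}{8} - \frac{1}{50}\right) \left(-57342\right) = \left(- \frac{79}{200}\right) \left(-57342\right) = \frac{2265009}{100}$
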